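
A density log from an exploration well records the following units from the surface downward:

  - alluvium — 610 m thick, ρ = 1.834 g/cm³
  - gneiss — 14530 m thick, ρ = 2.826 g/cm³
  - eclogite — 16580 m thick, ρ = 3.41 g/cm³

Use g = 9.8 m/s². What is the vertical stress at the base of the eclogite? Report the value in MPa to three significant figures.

967 MPa

alluvium: 1834 kg/m³ × 9.8 m/s² × 610 m = 1.096×10^7 Pa = 10.96 MPa
gneiss: 2826 kg/m³ × 9.8 m/s² × 14530 m = 4.024×10^8 Pa = 402.4 MPa
eclogite: 3410 kg/m³ × 9.8 m/s² × 16580 m = 5.541×10^8 Pa = 554.1 MPa
Total = 10.96 + 402.4 + 554.1 = 967.44 MPa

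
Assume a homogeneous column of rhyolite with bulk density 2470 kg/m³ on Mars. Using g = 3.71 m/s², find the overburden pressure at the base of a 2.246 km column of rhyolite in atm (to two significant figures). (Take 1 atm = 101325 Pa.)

200 atm

rhyolite: 2470 kg/m³ × 3.71 m/s² × 2246 m = 2.058×10^7 Pa = 203.1 atm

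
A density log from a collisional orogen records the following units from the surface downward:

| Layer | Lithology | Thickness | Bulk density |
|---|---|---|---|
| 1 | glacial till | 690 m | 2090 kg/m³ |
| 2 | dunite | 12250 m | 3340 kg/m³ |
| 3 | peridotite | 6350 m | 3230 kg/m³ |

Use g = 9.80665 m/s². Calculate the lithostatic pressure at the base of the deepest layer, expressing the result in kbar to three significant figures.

glacial till: 2090 kg/m³ × 9.80665 m/s² × 690 m = 1.414×10^7 Pa = 0.1414 kbar
dunite: 3340 kg/m³ × 9.80665 m/s² × 12250 m = 4.012×10^8 Pa = 4.012 kbar
peridotite: 3230 kg/m³ × 9.80665 m/s² × 6350 m = 2.011×10^8 Pa = 2.011 kbar
Total = 0.1414 + 4.012 + 2.011 = 6.1652 kbar

6.17 kbar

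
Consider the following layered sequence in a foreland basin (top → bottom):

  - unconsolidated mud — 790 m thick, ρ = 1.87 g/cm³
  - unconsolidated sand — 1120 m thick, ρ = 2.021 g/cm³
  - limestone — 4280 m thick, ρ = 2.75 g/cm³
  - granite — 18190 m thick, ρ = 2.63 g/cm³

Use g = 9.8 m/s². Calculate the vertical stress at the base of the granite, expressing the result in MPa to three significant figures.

621 MPa

unconsolidated mud: 1870 kg/m³ × 9.8 m/s² × 790 m = 1.448×10^7 Pa = 14.48 MPa
unconsolidated sand: 2021 kg/m³ × 9.8 m/s² × 1120 m = 2.218×10^7 Pa = 22.18 MPa
limestone: 2750 kg/m³ × 9.8 m/s² × 4280 m = 1.153×10^8 Pa = 115.3 MPa
granite: 2630 kg/m³ × 9.8 m/s² × 18190 m = 4.688×10^8 Pa = 468.8 MPa
Total = 14.48 + 22.18 + 115.3 + 468.8 = 620.84 MPa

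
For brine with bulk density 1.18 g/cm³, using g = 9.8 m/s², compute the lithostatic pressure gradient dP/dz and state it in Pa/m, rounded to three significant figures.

dP/dz = ρg = 1180 kg/m³ × 9.8 m/s² = 11564 Pa/m

11600 Pa/m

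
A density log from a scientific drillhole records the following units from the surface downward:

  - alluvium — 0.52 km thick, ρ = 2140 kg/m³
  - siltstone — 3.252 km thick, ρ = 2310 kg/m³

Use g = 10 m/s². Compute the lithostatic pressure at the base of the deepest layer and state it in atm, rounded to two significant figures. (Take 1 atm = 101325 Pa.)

850 atm

alluvium: 2140 kg/m³ × 10 m/s² × 520 m = 1.113×10^7 Pa = 109.8 atm
siltstone: 2310 kg/m³ × 10 m/s² × 3252 m = 7.512×10^7 Pa = 741.4 atm
Total = 109.8 + 741.4 = 851.21 atm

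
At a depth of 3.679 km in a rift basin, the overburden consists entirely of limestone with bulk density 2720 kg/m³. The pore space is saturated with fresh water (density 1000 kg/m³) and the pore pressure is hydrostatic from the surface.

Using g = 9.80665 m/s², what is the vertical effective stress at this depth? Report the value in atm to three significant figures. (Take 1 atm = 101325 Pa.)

612 atm

Overburden (lithostatic) stress σ_v:
limestone: 2720 kg/m³ × 9.80665 m/s² × 3679 m = 9.813×10^7 Pa = 98.13 MPa
Pore pressure P_p = 1000 kg/m³ × 9.80665 m/s² × 3679 m = 3.608×10^7 Pa = 36.08 MPa
Effective stress σ' = σ_v − P_p = 98.13 − 36.08 = 62.055 MPa = 612.44 atm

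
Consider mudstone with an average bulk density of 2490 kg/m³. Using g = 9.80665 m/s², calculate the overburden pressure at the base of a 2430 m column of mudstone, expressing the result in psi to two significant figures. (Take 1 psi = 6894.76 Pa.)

8600 psi

mudstone: 2490 kg/m³ × 9.80665 m/s² × 2430 m = 5.934×10^7 Pa = 8606 psi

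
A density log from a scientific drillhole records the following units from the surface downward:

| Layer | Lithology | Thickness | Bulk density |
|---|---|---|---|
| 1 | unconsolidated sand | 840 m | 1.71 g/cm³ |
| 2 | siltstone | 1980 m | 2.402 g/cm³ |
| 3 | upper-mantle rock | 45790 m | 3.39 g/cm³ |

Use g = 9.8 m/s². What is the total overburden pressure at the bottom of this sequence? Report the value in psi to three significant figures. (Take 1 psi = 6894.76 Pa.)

unconsolidated sand: 1710 kg/m³ × 9.8 m/s² × 840 m = 1.408×10^7 Pa = 2042 psi
siltstone: 2402 kg/m³ × 9.8 m/s² × 1980 m = 4.661×10^7 Pa = 6760 psi
upper-mantle rock: 3390 kg/m³ × 9.8 m/s² × 45790 m = 1.521×10^9 Pa = 2.206×10^5 psi
Total = 2042 + 6760 + 2.206×10^5 = 2.2944×10^5 psi

229000 psi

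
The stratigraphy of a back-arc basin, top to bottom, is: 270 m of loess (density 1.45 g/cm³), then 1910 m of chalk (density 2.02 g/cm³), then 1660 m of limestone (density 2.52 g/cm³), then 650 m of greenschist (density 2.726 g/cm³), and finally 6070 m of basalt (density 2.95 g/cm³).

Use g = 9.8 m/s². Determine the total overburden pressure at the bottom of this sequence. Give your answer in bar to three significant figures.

loess: 1450 kg/m³ × 9.8 m/s² × 270 m = 3.837×10^6 Pa = 38.37 bar
chalk: 2020 kg/m³ × 9.8 m/s² × 1910 m = 3.781×10^7 Pa = 378.1 bar
limestone: 2520 kg/m³ × 9.8 m/s² × 1660 m = 4.100×10^7 Pa = 410.0 bar
greenschist: 2726 kg/m³ × 9.8 m/s² × 650 m = 1.736×10^7 Pa = 173.6 bar
basalt: 2950 kg/m³ × 9.8 m/s² × 6070 m = 1.755×10^8 Pa = 1755 bar
Total = 38.37 + 378.1 + 410.0 + 173.6 + 1755 = 2754.9 bar

2750 bar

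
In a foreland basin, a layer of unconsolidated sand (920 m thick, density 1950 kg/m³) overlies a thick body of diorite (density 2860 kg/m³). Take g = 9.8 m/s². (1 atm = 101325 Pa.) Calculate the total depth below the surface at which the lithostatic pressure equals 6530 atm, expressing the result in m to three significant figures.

23900 m

Pressure at base of upper layers: 1950×9.8×920 = 1.758×10^7 Pa = 173.5 atm
Remaining pressure to be supplied by diorite: 6.617×10^8 − 1.758×10^7 = 6.441×10^8 Pa
Additional depth in diorite = 6.441×10^8 Pa / (2860 kg/m³ × 9.8 m/s²) = 22980 m
Total depth = 920 m + 22980 m = 23900 m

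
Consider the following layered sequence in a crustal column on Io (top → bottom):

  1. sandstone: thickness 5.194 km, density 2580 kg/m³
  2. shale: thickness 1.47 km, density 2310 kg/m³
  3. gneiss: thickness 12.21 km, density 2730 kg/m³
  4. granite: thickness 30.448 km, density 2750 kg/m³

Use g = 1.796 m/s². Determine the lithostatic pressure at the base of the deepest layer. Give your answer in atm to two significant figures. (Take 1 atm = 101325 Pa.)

2400 atm

sandstone: 2580 kg/m³ × 1.796 m/s² × 5194 m = 2.407×10^7 Pa = 237.5 atm
shale: 2310 kg/m³ × 1.796 m/s² × 1470 m = 6.099×10^6 Pa = 60.19 atm
gneiss: 2730 kg/m³ × 1.796 m/s² × 12210 m = 5.987×10^7 Pa = 590.8 atm
granite: 2750 kg/m³ × 1.796 m/s² × 30448 m = 1.504×10^8 Pa = 1484 atm
Total = 237.5 + 60.19 + 590.8 + 1484 = 2372.7 atm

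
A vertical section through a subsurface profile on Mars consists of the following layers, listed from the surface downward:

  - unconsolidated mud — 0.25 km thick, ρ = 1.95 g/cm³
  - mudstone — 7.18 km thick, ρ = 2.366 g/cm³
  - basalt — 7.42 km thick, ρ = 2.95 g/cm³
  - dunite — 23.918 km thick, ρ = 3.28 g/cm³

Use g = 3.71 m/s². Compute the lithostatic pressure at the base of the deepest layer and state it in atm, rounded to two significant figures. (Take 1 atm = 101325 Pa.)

4300 atm

unconsolidated mud: 1950 kg/m³ × 3.71 m/s² × 250 m = 1.809×10^6 Pa = 17.85 atm
mudstone: 2366 kg/m³ × 3.71 m/s² × 7180 m = 6.303×10^7 Pa = 622.0 atm
basalt: 2950 kg/m³ × 3.71 m/s² × 7420 m = 8.121×10^7 Pa = 801.5 atm
dunite: 3280 kg/m³ × 3.71 m/s² × 23918 m = 2.911×10^8 Pa = 2872 atm
Total = 17.85 + 622.0 + 801.5 + 2872 = 4313.8 atm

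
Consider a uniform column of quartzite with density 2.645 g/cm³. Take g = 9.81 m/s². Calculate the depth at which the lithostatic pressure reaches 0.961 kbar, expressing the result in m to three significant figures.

h = P/(ρg) = 0.961 kbar / (2645 kg/m³ × 9.81 m/s²) = 9.610×10^7 Pa / 25947 Pa/m = 3703.6 m

3700 m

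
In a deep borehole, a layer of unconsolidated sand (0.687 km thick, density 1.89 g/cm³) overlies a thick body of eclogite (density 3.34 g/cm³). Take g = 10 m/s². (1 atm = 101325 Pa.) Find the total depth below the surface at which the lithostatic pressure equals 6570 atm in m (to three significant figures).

Pressure at base of upper layers: 1890×10×687 = 1.298×10^7 Pa = 128.1 atm
Remaining pressure to be supplied by eclogite: 6.657×10^8 − 1.298×10^7 = 6.527×10^8 Pa
Additional depth in eclogite = 6.527×10^8 Pa / (3340 kg/m³ × 10 m/s²) = 19543 m
Total depth = 687 m + 19543 m = 20230 m

20200 m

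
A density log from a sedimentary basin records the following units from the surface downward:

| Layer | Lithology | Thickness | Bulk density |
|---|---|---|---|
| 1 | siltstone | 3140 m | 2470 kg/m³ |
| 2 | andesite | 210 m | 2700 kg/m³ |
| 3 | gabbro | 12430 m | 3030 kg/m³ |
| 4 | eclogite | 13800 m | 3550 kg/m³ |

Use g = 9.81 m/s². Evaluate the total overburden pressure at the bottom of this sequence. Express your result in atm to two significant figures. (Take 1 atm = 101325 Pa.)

9200 atm

siltstone: 2470 kg/m³ × 9.81 m/s² × 3140 m = 7.608×10^7 Pa = 750.9 atm
andesite: 2700 kg/m³ × 9.81 m/s² × 210 m = 5.562×10^6 Pa = 54.90 atm
gabbro: 3030 kg/m³ × 9.81 m/s² × 12430 m = 3.695×10^8 Pa = 3646 atm
eclogite: 3550 kg/m³ × 9.81 m/s² × 13800 m = 4.806×10^8 Pa = 4743 atm
Total = 750.9 + 54.90 + 3646 + 4743 = 9195.3 atm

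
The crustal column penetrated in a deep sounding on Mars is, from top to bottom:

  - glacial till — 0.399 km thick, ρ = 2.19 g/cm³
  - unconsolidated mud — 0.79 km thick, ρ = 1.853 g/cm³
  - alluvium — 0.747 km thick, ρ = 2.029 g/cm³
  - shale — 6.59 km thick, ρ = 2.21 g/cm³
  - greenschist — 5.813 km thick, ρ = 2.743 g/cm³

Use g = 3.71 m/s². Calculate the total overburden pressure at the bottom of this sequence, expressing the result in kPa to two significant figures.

glacial till: 2190 kg/m³ × 3.71 m/s² × 399 m = 3.242×10^6 Pa = 3242 kPa
unconsolidated mud: 1853 kg/m³ × 3.71 m/s² × 790 m = 5.431×10^6 Pa = 5431 kPa
alluvium: 2029 kg/m³ × 3.71 m/s² × 747 m = 5.623×10^6 Pa = 5623 kPa
shale: 2210 kg/m³ × 3.71 m/s² × 6590 m = 5.403×10^7 Pa = 54032 kPa
greenschist: 2743 kg/m³ × 3.71 m/s² × 5813 m = 5.916×10^7 Pa = 59156 kPa
Total = 3242 + 5431 + 5623 + 54032 + 59156 = 1.2748×10^5 kPa

130000 kPa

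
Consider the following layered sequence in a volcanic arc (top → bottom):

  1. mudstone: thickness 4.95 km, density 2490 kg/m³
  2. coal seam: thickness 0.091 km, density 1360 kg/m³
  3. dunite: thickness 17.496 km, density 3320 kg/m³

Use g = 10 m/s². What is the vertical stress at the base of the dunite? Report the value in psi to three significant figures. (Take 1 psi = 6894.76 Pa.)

mudstone: 2490 kg/m³ × 10 m/s² × 4950 m = 1.233×10^8 Pa = 17877 psi
coal seam: 1360 kg/m³ × 10 m/s² × 91 m = 1.238×10^6 Pa = 179.5 psi
dunite: 3320 kg/m³ × 10 m/s² × 17496 m = 5.809×10^8 Pa = 84248 psi
Total = 17877 + 179.5 + 84248 = 1.0230×10^5 psi

102000 psi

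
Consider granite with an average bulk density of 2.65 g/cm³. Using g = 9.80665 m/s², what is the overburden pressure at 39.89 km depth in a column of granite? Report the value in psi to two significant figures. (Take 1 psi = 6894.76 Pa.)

150000 psi

granite: 2650 kg/m³ × 9.80665 m/s² × 39890 m = 1.037×10^9 Pa = 1.504×10^5 psi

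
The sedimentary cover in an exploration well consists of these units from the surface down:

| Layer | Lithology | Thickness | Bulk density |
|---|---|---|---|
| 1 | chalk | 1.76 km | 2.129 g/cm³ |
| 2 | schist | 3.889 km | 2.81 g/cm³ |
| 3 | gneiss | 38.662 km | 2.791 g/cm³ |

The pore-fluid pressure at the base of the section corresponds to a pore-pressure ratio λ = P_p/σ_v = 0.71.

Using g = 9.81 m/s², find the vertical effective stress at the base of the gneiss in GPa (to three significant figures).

Overburden (lithostatic) stress σ_v:
chalk: 2129 kg/m³ × 9.81 m/s² × 1760 m = 3.676×10^7 Pa = 36.76 MPa
schist: 2810 kg/m³ × 9.81 m/s² × 3889 m = 1.072×10^8 Pa = 107.2 MPa
gneiss: 2791 kg/m³ × 9.81 m/s² × 38662 m = 1.059×10^9 Pa = 1059 MPa
Total = 36.76 + 107.2 + 1059 = 1202.5 MPa
Pore pressure P_p = λ·σ_v = 0.71 × 1203 MPa = 853.8 MPa
Effective stress σ' = σ_v − P_p = 1203 − 853.8 = 348.73 MPa = 0.34873 GPa

0.349 GPa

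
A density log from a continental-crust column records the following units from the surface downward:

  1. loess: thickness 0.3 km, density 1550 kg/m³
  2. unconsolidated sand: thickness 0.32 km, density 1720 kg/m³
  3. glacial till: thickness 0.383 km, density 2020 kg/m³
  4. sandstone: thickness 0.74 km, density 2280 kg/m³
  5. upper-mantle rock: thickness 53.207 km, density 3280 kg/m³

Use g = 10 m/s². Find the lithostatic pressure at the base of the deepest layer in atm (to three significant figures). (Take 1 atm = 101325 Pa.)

loess: 1550 kg/m³ × 10 m/s² × 300 m = 4.650×10^6 Pa = 45.89 atm
unconsolidated sand: 1720 kg/m³ × 10 m/s² × 320 m = 5.504×10^6 Pa = 54.32 atm
glacial till: 2020 kg/m³ × 10 m/s² × 383 m = 7.737×10^6 Pa = 76.35 atm
sandstone: 2280 kg/m³ × 10 m/s² × 740 m = 1.687×10^7 Pa = 166.5 atm
upper-mantle rock: 3280 kg/m³ × 10 m/s² × 53207 m = 1.745×10^9 Pa = 17224 atm
Total = 45.89 + 54.32 + 76.35 + 166.5 + 17224 = 17567 atm

17600 atm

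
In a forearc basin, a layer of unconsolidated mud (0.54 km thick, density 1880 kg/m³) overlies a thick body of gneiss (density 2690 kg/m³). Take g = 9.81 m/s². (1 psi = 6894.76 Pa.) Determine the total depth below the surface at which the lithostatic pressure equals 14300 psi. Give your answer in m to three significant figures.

Pressure at base of upper layers: 1880×9.81×540 = 9.959×10^6 Pa = 1444 psi
Remaining pressure to be supplied by gneiss: 9.860×10^7 − 9.959×10^6 = 8.864×10^7 Pa
Additional depth in gneiss = 8.864×10^7 Pa / (2690 kg/m³ × 9.81 m/s²) = 3358.8 m
Total depth = 540 m + 3358.8 m = 3898.8 m

3900 m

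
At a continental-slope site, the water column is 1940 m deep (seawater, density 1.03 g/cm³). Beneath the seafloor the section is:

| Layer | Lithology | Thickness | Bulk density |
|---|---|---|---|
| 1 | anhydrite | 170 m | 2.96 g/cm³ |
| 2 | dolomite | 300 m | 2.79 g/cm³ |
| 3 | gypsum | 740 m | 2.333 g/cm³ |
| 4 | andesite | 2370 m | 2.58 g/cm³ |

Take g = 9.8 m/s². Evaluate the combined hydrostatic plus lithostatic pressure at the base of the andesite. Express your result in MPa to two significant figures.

seawater: 1030 kg/m³ × 9.8 m/s² × 1940 m = 1.958×10^7 Pa = 19.58 MPa
anhydrite: 2960 kg/m³ × 9.8 m/s² × 170 m = 4.931×10^6 Pa = 4.931 MPa
dolomite: 2790 kg/m³ × 9.8 m/s² × 300 m = 8.203×10^6 Pa = 8.203 MPa
gypsum: 2333 kg/m³ × 9.8 m/s² × 740 m = 1.692×10^7 Pa = 16.92 MPa
andesite: 2580 kg/m³ × 9.8 m/s² × 2370 m = 5.992×10^7 Pa = 59.92 MPa
Total = 19.58 + 4.931 + 8.203 + 16.92 + 59.92 = 109.56 MPa

110 MPa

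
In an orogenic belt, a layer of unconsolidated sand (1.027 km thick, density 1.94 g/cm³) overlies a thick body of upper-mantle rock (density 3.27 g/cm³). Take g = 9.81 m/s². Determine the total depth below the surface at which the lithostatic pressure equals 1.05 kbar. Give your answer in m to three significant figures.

Pressure at base of upper layers: 1940×9.81×1027 = 1.955×10^7 Pa = 0.1955 kbar
Remaining pressure to be supplied by upper-mantle rock: 1.050×10^8 − 1.955×10^7 = 8.545×10^7 Pa
Additional depth in upper-mantle rock = 8.545×10^7 Pa / (3270 kg/m³ × 9.81 m/s²) = 2663.9 m
Total depth = 1027 m + 2663.9 m = 3690.9 m

3690 m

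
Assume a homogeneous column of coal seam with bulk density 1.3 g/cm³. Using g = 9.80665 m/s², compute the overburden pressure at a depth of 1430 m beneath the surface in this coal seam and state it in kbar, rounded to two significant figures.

0.18 kbar

coal seam: 1300 kg/m³ × 9.80665 m/s² × 1430 m = 1.823×10^7 Pa = 0.1823 kbar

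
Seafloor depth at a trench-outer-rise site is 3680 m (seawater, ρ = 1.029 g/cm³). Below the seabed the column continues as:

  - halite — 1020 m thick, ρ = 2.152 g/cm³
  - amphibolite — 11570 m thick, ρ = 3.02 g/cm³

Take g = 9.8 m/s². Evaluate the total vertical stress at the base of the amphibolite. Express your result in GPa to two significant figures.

0.40 GPa

seawater: 1029 kg/m³ × 9.8 m/s² × 3680 m = 3.711×10^7 Pa = 0.03711 GPa
halite: 2152 kg/m³ × 9.8 m/s² × 1020 m = 2.151×10^7 Pa = 0.02151 GPa
amphibolite: 3020 kg/m³ × 9.8 m/s² × 11570 m = 3.424×10^8 Pa = 0.3424 GPa
Total = 0.03711 + 0.02151 + 0.3424 = 0.40105 GPa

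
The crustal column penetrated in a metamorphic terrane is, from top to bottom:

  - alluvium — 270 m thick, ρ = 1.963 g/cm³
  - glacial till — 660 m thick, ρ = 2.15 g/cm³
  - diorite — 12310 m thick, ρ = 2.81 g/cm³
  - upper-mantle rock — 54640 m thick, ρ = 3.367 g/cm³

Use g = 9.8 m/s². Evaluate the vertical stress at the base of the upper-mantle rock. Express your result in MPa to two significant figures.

alluvium: 1963 kg/m³ × 9.8 m/s² × 270 m = 5.194×10^6 Pa = 5.194 MPa
glacial till: 2150 kg/m³ × 9.8 m/s² × 660 m = 1.391×10^7 Pa = 13.91 MPa
diorite: 2810 kg/m³ × 9.8 m/s² × 12310 m = 3.390×10^8 Pa = 339.0 MPa
upper-mantle rock: 3367 kg/m³ × 9.8 m/s² × 54640 m = 1.803×10^9 Pa = 1803 MPa
Total = 5.194 + 13.91 + 339.0 + 1803 = 2161.0 MPa

2200 MPa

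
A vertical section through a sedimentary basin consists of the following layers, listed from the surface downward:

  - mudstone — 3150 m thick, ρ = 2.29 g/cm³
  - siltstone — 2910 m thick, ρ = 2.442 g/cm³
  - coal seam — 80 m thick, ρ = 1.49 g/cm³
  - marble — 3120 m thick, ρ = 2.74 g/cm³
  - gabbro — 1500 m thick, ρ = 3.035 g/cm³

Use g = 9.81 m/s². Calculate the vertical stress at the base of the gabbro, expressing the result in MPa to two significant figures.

270 MPa

mudstone: 2290 kg/m³ × 9.81 m/s² × 3150 m = 7.076×10^7 Pa = 70.76 MPa
siltstone: 2442 kg/m³ × 9.81 m/s² × 2910 m = 6.971×10^7 Pa = 69.71 MPa
coal seam: 1490 kg/m³ × 9.81 m/s² × 80 m = 1.169×10^6 Pa = 1.169 MPa
marble: 2740 kg/m³ × 9.81 m/s² × 3120 m = 8.386×10^7 Pa = 83.86 MPa
gabbro: 3035 kg/m³ × 9.81 m/s² × 1500 m = 4.466×10^7 Pa = 44.66 MPa
Total = 70.76 + 69.71 + 1.169 + 83.86 + 44.66 = 270.17 MPa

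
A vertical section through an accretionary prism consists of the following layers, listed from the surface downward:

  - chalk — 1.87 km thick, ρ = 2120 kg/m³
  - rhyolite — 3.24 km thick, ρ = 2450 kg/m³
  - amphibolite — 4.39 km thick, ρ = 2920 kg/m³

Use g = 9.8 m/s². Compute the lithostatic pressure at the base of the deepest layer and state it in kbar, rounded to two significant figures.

chalk: 2120 kg/m³ × 9.8 m/s² × 1870 m = 3.885×10^7 Pa = 0.3885 kbar
rhyolite: 2450 kg/m³ × 9.8 m/s² × 3240 m = 7.779×10^7 Pa = 0.7779 kbar
amphibolite: 2920 kg/m³ × 9.8 m/s² × 4390 m = 1.256×10^8 Pa = 1.256 kbar
Total = 0.3885 + 0.7779 + 1.256 = 2.4227 kbar

2.4 kbar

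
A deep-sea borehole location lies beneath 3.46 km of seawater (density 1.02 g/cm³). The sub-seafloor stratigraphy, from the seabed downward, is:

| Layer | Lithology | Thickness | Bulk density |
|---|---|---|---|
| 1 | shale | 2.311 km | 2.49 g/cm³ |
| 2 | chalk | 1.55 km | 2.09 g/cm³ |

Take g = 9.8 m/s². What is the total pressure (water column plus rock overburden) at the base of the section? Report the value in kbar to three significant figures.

seawater: 1020 kg/m³ × 9.8 m/s² × 3460 m = 3.459×10^7 Pa = 0.3459 kbar
shale: 2490 kg/m³ × 9.8 m/s² × 2311 m = 5.639×10^7 Pa = 0.5639 kbar
chalk: 2090 kg/m³ × 9.8 m/s² × 1550 m = 3.175×10^7 Pa = 0.3175 kbar
Total = 0.3459 + 0.5639 + 0.3175 = 1.2273 kbar

1.23 kbar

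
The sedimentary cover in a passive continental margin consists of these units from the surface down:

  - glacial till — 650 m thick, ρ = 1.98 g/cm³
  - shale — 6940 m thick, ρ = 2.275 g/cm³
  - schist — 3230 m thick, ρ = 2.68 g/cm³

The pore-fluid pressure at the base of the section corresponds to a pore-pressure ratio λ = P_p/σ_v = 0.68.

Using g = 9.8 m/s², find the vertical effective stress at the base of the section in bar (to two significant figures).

810 bar

Overburden (lithostatic) stress σ_v:
glacial till: 1980 kg/m³ × 9.8 m/s² × 650 m = 1.261×10^7 Pa = 12.61 MPa
shale: 2275 kg/m³ × 9.8 m/s² × 6940 m = 1.547×10^8 Pa = 154.7 MPa
schist: 2680 kg/m³ × 9.8 m/s² × 3230 m = 8.483×10^7 Pa = 84.83 MPa
Total = 12.61 + 154.7 + 84.83 = 252.17 MPa
Pore pressure P_p = λ·σ_v = 0.68 × 252.2 MPa = 171.5 MPa
Effective stress σ' = σ_v − P_p = 252.2 − 171.5 = 80.695 MPa = 806.95 bar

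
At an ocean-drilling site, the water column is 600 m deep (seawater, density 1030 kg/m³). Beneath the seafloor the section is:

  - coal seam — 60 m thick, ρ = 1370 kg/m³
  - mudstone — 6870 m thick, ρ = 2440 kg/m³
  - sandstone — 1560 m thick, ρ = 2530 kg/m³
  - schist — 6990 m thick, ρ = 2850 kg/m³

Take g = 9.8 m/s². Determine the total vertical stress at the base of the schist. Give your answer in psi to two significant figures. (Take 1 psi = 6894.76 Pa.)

59000 psi

seawater: 1030 kg/m³ × 9.8 m/s² × 600 m = 6.056×10^6 Pa = 878.4 psi
coal seam: 1370 kg/m³ × 9.8 m/s² × 60 m = 8.056×10^5 Pa = 116.8 psi
mudstone: 2440 kg/m³ × 9.8 m/s² × 6870 m = 1.643×10^8 Pa = 23826 psi
sandstone: 2530 kg/m³ × 9.8 m/s² × 1560 m = 3.868×10^7 Pa = 5610 psi
schist: 2850 kg/m³ × 9.8 m/s² × 6990 m = 1.952×10^8 Pa = 28316 psi
Total = 878.4 + 116.8 + 23826 + 5610 + 28316 = 58747 psi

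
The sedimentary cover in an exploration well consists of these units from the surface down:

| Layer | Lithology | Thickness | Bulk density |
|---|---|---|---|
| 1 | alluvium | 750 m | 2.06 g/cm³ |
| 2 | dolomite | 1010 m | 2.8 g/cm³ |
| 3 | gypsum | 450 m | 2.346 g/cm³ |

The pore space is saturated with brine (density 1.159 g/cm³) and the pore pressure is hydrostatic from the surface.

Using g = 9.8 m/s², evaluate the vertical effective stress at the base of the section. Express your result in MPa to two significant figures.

Overburden (lithostatic) stress σ_v:
alluvium: 2060 kg/m³ × 9.8 m/s² × 750 m = 1.514×10^7 Pa = 15.14 MPa
dolomite: 2800 kg/m³ × 9.8 m/s² × 1010 m = 2.771×10^7 Pa = 27.71 MPa
gypsum: 2346 kg/m³ × 9.8 m/s² × 450 m = 1.035×10^7 Pa = 10.35 MPa
Total = 15.14 + 27.71 + 10.35 = 53.201 MPa
Pore pressure P_p = 1159 kg/m³ × 9.8 m/s² × 2210 m = 2.510×10^7 Pa = 25.10 MPa
Effective stress σ' = σ_v − P_p = 53.20 − 25.10 = 28.100 MPa

28 MPa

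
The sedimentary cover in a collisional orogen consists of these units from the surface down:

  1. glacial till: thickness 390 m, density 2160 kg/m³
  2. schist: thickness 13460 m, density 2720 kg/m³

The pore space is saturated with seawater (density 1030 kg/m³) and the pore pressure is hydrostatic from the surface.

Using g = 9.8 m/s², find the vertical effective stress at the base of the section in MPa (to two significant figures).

Overburden (lithostatic) stress σ_v:
glacial till: 2160 kg/m³ × 9.8 m/s² × 390 m = 8.256×10^6 Pa = 8.256 MPa
schist: 2720 kg/m³ × 9.8 m/s² × 13460 m = 3.588×10^8 Pa = 358.8 MPa
Total = 8.256 + 358.8 = 367.05 MPa
Pore pressure P_p = 1030 kg/m³ × 9.8 m/s² × 13850 m = 1.398×10^8 Pa = 139.8 MPa
Effective stress σ' = σ_v − P_p = 367.0 − 139.8 = 227.24 MPa

230 MPa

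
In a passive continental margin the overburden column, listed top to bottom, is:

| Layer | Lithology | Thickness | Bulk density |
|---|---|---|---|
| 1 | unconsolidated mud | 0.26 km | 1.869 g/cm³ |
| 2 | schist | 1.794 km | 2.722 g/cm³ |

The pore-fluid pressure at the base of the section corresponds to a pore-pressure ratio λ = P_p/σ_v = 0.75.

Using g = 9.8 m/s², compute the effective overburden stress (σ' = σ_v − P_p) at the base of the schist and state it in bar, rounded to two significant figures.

Overburden (lithostatic) stress σ_v:
unconsolidated mud: 1869 kg/m³ × 9.8 m/s² × 260 m = 4.762×10^6 Pa = 4.762 MPa
schist: 2722 kg/m³ × 9.8 m/s² × 1794 m = 4.786×10^7 Pa = 47.86 MPa
Total = 4.762 + 47.86 = 52.618 MPa
Pore pressure P_p = λ·σ_v = 0.75 × 52.62 MPa = 39.46 MPa
Effective stress σ' = σ_v − P_p = 52.62 − 39.46 = 13.155 MPa = 131.55 bar

130 bar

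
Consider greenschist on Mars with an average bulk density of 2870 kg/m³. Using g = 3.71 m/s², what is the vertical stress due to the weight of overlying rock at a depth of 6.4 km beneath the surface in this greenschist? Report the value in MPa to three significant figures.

greenschist: 2870 kg/m³ × 3.71 m/s² × 6400 m = 6.815×10^7 Pa = 68.15 MPa

68.1 MPa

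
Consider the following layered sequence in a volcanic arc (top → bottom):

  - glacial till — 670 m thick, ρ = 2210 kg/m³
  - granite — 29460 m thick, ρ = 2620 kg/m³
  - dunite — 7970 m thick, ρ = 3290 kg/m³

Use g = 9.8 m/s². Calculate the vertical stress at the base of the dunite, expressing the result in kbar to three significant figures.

glacial till: 2210 kg/m³ × 9.8 m/s² × 670 m = 1.451×10^7 Pa = 0.1451 kbar
granite: 2620 kg/m³ × 9.8 m/s² × 29460 m = 7.564×10^8 Pa = 7.564 kbar
dunite: 3290 kg/m³ × 9.8 m/s² × 7970 m = 2.570×10^8 Pa = 2.570 kbar
Total = 0.1451 + 7.564 + 2.570 = 10.279 kbar

10.3 kbar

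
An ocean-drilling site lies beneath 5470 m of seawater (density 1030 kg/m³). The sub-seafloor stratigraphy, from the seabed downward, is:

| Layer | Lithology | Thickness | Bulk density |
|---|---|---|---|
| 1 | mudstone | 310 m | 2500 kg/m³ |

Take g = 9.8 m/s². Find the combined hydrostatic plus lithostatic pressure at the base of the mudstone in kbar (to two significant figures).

seawater: 1030 kg/m³ × 9.8 m/s² × 5470 m = 5.521×10^7 Pa = 0.5521 kbar
mudstone: 2500 kg/m³ × 9.8 m/s² × 310 m = 7.595×10^6 Pa = 0.07595 kbar
Total = 0.5521 + 0.07595 = 0.62809 kbar

0.63 kbar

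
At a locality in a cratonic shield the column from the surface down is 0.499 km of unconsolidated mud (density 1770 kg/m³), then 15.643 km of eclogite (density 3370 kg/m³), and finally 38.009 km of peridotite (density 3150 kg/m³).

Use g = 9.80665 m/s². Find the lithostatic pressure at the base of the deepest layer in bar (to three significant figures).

17000 bar

unconsolidated mud: 1770 kg/m³ × 9.80665 m/s² × 499 m = 8.662×10^6 Pa = 86.62 bar
eclogite: 3370 kg/m³ × 9.80665 m/s² × 15643 m = 5.170×10^8 Pa = 5170 bar
peridotite: 3150 kg/m³ × 9.80665 m/s² × 38009 m = 1.174×10^9 Pa = 11741 bar
Total = 86.62 + 5170 + 11741 = 16998 bar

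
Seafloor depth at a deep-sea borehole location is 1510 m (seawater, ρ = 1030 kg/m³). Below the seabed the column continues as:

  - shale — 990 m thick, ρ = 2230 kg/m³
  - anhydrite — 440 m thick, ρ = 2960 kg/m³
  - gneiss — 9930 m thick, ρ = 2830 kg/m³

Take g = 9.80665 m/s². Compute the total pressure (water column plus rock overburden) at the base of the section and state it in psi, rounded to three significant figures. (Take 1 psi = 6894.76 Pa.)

47200 psi

seawater: 1030 kg/m³ × 9.80665 m/s² × 1510 m = 1.525×10^7 Pa = 2212 psi
shale: 2230 kg/m³ × 9.80665 m/s² × 990 m = 2.165×10^7 Pa = 3140 psi
anhydrite: 2960 kg/m³ × 9.80665 m/s² × 440 m = 1.277×10^7 Pa = 1852 psi
gneiss: 2830 kg/m³ × 9.80665 m/s² × 9930 m = 2.756×10^8 Pa = 39970 psi
Total = 2212 + 3140 + 1852 + 39970 = 47175 psi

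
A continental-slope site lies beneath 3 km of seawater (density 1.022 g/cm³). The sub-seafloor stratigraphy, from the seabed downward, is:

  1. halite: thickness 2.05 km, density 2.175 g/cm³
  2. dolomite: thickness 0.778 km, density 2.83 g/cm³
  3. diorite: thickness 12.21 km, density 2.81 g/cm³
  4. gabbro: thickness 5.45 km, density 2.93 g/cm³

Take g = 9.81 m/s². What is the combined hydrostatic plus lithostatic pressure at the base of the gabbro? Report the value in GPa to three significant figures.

0.589 GPa

seawater: 1022 kg/m³ × 9.81 m/s² × 3000 m = 3.008×10^7 Pa = 0.03008 GPa
halite: 2175 kg/m³ × 9.81 m/s² × 2050 m = 4.374×10^7 Pa = 0.04374 GPa
dolomite: 2830 kg/m³ × 9.81 m/s² × 778 m = 2.160×10^7 Pa = 0.02160 GPa
diorite: 2810 kg/m³ × 9.81 m/s² × 12210 m = 3.366×10^8 Pa = 0.3366 GPa
gabbro: 2930 kg/m³ × 9.81 m/s² × 5450 m = 1.567×10^8 Pa = 0.1567 GPa
Total = 0.03008 + 0.04374 + 0.02160 + 0.3366 + 0.1567 = 0.58865 GPa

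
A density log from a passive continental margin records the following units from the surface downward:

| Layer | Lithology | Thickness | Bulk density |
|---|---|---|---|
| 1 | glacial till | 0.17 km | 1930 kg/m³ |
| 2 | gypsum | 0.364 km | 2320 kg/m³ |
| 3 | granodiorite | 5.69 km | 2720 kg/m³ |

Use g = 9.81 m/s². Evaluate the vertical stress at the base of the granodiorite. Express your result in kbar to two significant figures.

glacial till: 1930 kg/m³ × 9.81 m/s² × 170 m = 3.219×10^6 Pa = 0.03219 kbar
gypsum: 2320 kg/m³ × 9.81 m/s² × 364 m = 8.284×10^6 Pa = 0.08284 kbar
granodiorite: 2720 kg/m³ × 9.81 m/s² × 5690 m = 1.518×10^8 Pa = 1.518 kbar
Total = 0.03219 + 0.08284 + 1.518 = 1.6333 kbar

1.6 kbar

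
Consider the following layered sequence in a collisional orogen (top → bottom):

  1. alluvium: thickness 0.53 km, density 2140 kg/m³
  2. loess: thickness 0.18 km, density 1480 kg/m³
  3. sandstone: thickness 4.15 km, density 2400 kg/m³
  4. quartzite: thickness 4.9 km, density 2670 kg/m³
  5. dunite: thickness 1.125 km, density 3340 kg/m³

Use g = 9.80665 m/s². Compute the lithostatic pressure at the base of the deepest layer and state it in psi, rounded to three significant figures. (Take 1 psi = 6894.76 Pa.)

alluvium: 2140 kg/m³ × 9.80665 m/s² × 530 m = 1.112×10^7 Pa = 1613 psi
loess: 1480 kg/m³ × 9.80665 m/s² × 180 m = 2.612×10^6 Pa = 378.9 psi
sandstone: 2400 kg/m³ × 9.80665 m/s² × 4150 m = 9.767×10^7 Pa = 14166 psi
quartzite: 2670 kg/m³ × 9.80665 m/s² × 4900 m = 1.283×10^8 Pa = 18608 psi
dunite: 3340 kg/m³ × 9.80665 m/s² × 1125 m = 3.685×10^7 Pa = 5344 psi
Total = 1613 + 378.9 + 14166 + 18608 + 5344 = 40111 psi

40100 psi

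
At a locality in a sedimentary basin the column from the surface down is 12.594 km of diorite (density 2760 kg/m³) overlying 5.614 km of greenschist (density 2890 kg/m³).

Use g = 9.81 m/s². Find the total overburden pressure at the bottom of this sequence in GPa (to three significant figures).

diorite: 2760 kg/m³ × 9.81 m/s² × 12594 m = 3.410×10^8 Pa = 0.3410 GPa
greenschist: 2890 kg/m³ × 9.81 m/s² × 5614 m = 1.592×10^8 Pa = 0.1592 GPa
Total = 0.3410 + 0.1592 = 0.50015 GPa

0.500 GPa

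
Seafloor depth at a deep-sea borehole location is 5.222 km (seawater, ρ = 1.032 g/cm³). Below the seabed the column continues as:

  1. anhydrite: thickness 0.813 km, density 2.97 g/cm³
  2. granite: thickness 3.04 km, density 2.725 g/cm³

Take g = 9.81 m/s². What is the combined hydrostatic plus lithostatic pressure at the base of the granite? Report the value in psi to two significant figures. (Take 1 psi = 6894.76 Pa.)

23000 psi

seawater: 1032 kg/m³ × 9.81 m/s² × 5222 m = 5.287×10^7 Pa = 7668 psi
anhydrite: 2970 kg/m³ × 9.81 m/s² × 813 m = 2.369×10^7 Pa = 3436 psi
granite: 2725 kg/m³ × 9.81 m/s² × 3040 m = 8.127×10^7 Pa = 11787 psi
Total = 7668 + 3436 + 11787 = 22890 psi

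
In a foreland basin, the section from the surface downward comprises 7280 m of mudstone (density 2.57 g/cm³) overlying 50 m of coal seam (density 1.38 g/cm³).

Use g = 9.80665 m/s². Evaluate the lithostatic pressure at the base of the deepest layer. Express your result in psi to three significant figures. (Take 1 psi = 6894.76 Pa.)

26700 psi

mudstone: 2570 kg/m³ × 9.80665 m/s² × 7280 m = 1.835×10^8 Pa = 26611 psi
coal seam: 1380 kg/m³ × 9.80665 m/s² × 50 m = 6.767×10^5 Pa = 98.14 psi
Total = 26611 + 98.14 = 26709 psi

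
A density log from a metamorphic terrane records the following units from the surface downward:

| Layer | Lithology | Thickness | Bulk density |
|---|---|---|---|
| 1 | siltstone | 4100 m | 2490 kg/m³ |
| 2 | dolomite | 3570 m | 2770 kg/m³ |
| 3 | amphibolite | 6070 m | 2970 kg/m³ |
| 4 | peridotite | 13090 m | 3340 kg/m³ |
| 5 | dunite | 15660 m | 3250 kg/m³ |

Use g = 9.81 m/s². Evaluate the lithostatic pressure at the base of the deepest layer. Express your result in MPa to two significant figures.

siltstone: 2490 kg/m³ × 9.81 m/s² × 4100 m = 1.002×10^8 Pa = 100.2 MPa
dolomite: 2770 kg/m³ × 9.81 m/s² × 3570 m = 9.701×10^7 Pa = 97.01 MPa
amphibolite: 2970 kg/m³ × 9.81 m/s² × 6070 m = 1.769×10^8 Pa = 176.9 MPa
peridotite: 3340 kg/m³ × 9.81 m/s² × 13090 m = 4.289×10^8 Pa = 428.9 MPa
dunite: 3250 kg/m³ × 9.81 m/s² × 15660 m = 4.993×10^8 Pa = 499.3 MPa
Total = 100.2 + 97.01 + 176.9 + 428.9 + 499.3 = 1302.2 MPa

1300 MPa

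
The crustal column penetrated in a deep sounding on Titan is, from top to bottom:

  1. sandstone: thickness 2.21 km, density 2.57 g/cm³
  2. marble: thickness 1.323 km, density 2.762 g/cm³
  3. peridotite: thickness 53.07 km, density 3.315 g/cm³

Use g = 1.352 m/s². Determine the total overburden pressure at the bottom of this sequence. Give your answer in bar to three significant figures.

sandstone: 2570 kg/m³ × 1.352 m/s² × 2210 m = 7.679×10^6 Pa = 76.79 bar
marble: 2762 kg/m³ × 1.352 m/s² × 1323 m = 4.940×10^6 Pa = 49.40 bar
peridotite: 3315 kg/m³ × 1.352 m/s² × 53070 m = 2.379×10^8 Pa = 2379 bar
Total = 76.79 + 49.40 + 2379 = 2504.7 bar

2500 bar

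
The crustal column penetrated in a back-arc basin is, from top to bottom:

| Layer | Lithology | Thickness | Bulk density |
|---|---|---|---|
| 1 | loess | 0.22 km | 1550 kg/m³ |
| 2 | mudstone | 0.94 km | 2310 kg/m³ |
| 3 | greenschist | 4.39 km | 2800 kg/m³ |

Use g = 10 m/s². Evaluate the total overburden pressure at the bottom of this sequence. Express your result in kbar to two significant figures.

1.5 kbar

loess: 1550 kg/m³ × 10 m/s² × 220 m = 3.410×10^6 Pa = 0.03410 kbar
mudstone: 2310 kg/m³ × 10 m/s² × 940 m = 2.171×10^7 Pa = 0.2171 kbar
greenschist: 2800 kg/m³ × 10 m/s² × 4390 m = 1.229×10^8 Pa = 1.229 kbar
Total = 0.03410 + 0.2171 + 1.229 = 1.4804 kbar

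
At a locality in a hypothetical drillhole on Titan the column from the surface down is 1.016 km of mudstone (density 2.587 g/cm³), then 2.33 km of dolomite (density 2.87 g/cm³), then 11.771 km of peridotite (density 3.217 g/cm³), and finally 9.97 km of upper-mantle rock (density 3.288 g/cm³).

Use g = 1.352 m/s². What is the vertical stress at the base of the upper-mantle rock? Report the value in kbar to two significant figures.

mudstone: 2587 kg/m³ × 1.352 m/s² × 1016 m = 3.554×10^6 Pa = 0.03554 kbar
dolomite: 2870 kg/m³ × 1.352 m/s² × 2330 m = 9.041×10^6 Pa = 0.09041 kbar
peridotite: 3217 kg/m³ × 1.352 m/s² × 11771 m = 5.120×10^7 Pa = 0.5120 kbar
upper-mantle rock: 3288 kg/m³ × 1.352 m/s² × 9970 m = 4.432×10^7 Pa = 0.4432 kbar
Total = 0.03554 + 0.09041 + 0.5120 + 0.4432 = 1.0811 kbar

1.1 kbar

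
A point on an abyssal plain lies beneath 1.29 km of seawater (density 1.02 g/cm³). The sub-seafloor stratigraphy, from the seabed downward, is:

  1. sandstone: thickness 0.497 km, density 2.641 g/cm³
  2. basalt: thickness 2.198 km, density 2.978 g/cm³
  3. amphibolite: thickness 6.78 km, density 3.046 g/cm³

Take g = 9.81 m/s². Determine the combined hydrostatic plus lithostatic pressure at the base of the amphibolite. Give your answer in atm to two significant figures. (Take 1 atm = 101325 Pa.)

seawater: 1020 kg/m³ × 9.81 m/s² × 1290 m = 1.291×10^7 Pa = 127.4 atm
sandstone: 2641 kg/m³ × 9.81 m/s² × 497 m = 1.288×10^7 Pa = 127.1 atm
basalt: 2978 kg/m³ × 9.81 m/s² × 2198 m = 6.421×10^7 Pa = 633.7 atm
amphibolite: 3046 kg/m³ × 9.81 m/s² × 6780 m = 2.026×10^8 Pa = 1999 atm
Total = 127.4 + 127.1 + 633.7 + 1999 = 2887.7 atm

2900 atm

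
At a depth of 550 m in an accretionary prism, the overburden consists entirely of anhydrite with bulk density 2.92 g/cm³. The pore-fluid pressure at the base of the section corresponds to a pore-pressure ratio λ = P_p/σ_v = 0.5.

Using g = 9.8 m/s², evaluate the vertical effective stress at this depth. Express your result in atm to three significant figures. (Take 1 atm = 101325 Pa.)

Overburden (lithostatic) stress σ_v:
anhydrite: 2920 kg/m³ × 9.8 m/s² × 550 m = 1.574×10^7 Pa = 15.74 MPa
Pore pressure P_p = λ·σ_v = 0.5 × 15.74 MPa = 7.869 MPa
Effective stress σ' = σ_v − P_p = 15.74 − 7.869 = 7.8694 MPa = 77.665 atm

77.7 atm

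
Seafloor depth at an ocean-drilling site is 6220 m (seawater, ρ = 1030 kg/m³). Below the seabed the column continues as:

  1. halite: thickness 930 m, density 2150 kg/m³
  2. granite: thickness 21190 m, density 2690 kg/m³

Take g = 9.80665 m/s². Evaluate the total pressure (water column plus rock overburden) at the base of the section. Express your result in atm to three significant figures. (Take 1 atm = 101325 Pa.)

6330 atm

seawater: 1030 kg/m³ × 9.80665 m/s² × 6220 m = 6.283×10^7 Pa = 620.1 atm
halite: 2150 kg/m³ × 9.80665 m/s² × 930 m = 1.961×10^7 Pa = 193.5 atm
granite: 2690 kg/m³ × 9.80665 m/s² × 21190 m = 5.590×10^8 Pa = 5517 atm
Total = 620.1 + 193.5 + 5517 = 6330.4 atm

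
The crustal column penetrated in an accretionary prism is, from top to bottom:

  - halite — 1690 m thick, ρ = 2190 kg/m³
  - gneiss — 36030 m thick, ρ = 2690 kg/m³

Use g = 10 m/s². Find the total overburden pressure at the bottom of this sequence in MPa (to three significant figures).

halite: 2190 kg/m³ × 10 m/s² × 1690 m = 3.701×10^7 Pa = 37.01 MPa
gneiss: 2690 kg/m³ × 10 m/s² × 36030 m = 9.692×10^8 Pa = 969.2 MPa
Total = 37.01 + 969.2 = 1006.2 MPa

1010 MPa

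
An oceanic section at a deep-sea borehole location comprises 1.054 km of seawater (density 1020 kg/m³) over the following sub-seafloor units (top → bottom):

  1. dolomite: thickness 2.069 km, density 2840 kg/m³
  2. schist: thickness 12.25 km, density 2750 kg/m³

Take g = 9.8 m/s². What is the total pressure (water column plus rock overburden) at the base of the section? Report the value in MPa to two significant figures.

400 MPa

seawater: 1020 kg/m³ × 9.8 m/s² × 1054 m = 1.054×10^7 Pa = 10.54 MPa
dolomite: 2840 kg/m³ × 9.8 m/s² × 2069 m = 5.758×10^7 Pa = 57.58 MPa
schist: 2750 kg/m³ × 9.8 m/s² × 12250 m = 3.301×10^8 Pa = 330.1 MPa
Total = 10.54 + 57.58 + 330.1 = 398.26 MPa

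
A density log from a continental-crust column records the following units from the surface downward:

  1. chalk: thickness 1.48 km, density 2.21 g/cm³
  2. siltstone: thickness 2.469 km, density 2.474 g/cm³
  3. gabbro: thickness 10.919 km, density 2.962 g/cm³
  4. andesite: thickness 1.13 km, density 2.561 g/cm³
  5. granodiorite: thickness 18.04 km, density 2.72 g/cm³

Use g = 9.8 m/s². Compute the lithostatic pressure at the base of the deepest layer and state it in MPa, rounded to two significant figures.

chalk: 2210 kg/m³ × 9.8 m/s² × 1480 m = 3.205×10^7 Pa = 32.05 MPa
siltstone: 2474 kg/m³ × 9.8 m/s² × 2469 m = 5.986×10^7 Pa = 59.86 MPa
gabbro: 2962 kg/m³ × 9.8 m/s² × 10919 m = 3.170×10^8 Pa = 317.0 MPa
andesite: 2561 kg/m³ × 9.8 m/s² × 1130 m = 2.836×10^7 Pa = 28.36 MPa
granodiorite: 2720 kg/m³ × 9.8 m/s² × 18040 m = 4.809×10^8 Pa = 480.9 MPa
Total = 32.05 + 59.86 + 317.0 + 28.36 + 480.9 = 918.10 MPa

920 MPa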